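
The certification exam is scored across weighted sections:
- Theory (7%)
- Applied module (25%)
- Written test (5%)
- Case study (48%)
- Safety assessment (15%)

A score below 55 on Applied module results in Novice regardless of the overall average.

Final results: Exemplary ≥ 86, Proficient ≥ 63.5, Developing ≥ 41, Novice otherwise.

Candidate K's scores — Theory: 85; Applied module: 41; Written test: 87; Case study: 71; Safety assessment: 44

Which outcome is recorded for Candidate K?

Applied module score 41 < 55: minimum not met.
Weighted total:
  Theory 85 × 0.07 = 5.95
  Applied module 41 × 0.25 = 10.25
  Written test 87 × 0.05 = 4.35
  Case study 71 × 0.48 = 34.08
  Safety assessment 44 × 0.15 = 6.6
Sum = 61.23
Because the Applied module minimum was not met, the result is Novice.

Novice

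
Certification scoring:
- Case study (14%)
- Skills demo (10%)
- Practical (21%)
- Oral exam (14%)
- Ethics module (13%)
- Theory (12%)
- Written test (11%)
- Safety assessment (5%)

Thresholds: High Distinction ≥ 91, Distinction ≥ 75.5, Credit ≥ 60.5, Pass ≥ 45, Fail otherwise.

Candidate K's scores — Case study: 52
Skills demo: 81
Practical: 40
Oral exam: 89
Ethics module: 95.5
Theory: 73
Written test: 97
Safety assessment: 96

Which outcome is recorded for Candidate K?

Weighted total:
  Case study 52 × 0.14 = 7.28
  Skills demo 81 × 0.1 = 8.1
  Practical 40 × 0.21 = 8.4
  Oral exam 89 × 0.14 = 12.46
  Ethics module 95.5 × 0.13 = 12.415
  Theory 73 × 0.12 = 8.76
  Written test 97 × 0.11 = 10.67
  Safety assessment 96 × 0.05 = 4.8
Sum = 72.885
72.885 is ≥ 60.5 and < 75.5 → Credit

Credit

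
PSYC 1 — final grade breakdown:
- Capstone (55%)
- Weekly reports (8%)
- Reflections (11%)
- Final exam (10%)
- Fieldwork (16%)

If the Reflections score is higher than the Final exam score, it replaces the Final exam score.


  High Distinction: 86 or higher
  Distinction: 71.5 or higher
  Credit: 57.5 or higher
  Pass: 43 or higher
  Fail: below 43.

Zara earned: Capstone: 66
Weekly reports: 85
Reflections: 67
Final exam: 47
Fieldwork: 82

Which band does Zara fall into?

Credit

Reflections (67) > Final exam (47), so Final exam counts as 67.
Weighted total:
  Capstone 66 × 0.55 = 36.3
  Weekly reports 85 × 0.08 = 6.8
  Reflections 67 × 0.11 = 7.37
  Final exam 67 × 0.1 = 6.7
  Fieldwork 82 × 0.16 = 13.12
Sum = 70.29
70.29 is ≥ 57.5 and < 71.5 → Credit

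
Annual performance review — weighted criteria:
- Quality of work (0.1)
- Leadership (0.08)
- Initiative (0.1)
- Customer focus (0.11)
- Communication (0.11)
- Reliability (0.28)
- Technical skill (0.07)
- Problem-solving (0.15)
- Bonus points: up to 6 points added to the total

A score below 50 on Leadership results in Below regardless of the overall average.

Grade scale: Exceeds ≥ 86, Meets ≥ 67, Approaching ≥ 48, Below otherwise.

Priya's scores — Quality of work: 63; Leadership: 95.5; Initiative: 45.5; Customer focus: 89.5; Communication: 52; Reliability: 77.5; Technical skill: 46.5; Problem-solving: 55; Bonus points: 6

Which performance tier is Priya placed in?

Leadership score 95.5 ≥ 50: minimum met.
Weighted total:
  Quality of work 63 × 0.1 = 6.3
  Leadership 95.5 × 0.08 = 7.64
  Initiative 45.5 × 0.1 = 4.55
  Customer focus 89.5 × 0.11 = 9.845
  Communication 52 × 0.11 = 5.72
  Reliability 77.5 × 0.28 = 21.7
  Technical skill 46.5 × 0.07 = 3.255
  Problem-solving 55 × 0.15 = 8.25
Sum = 67.26
Bonus points: 67.26 + 6 = 73.26
73.26 is ≥ 67 and < 86 → Meets

Meets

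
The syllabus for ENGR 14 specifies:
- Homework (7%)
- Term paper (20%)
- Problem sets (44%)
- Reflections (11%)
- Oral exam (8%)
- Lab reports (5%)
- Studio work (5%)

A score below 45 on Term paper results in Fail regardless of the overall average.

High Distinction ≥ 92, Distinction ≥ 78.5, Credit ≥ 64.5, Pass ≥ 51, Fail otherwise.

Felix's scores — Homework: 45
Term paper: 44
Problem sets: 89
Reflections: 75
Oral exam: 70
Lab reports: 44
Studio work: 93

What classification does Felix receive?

Fail

Term paper score 44 < 45: minimum not met.
Weighted total:
  Homework 45 × 0.07 = 3.15
  Term paper 44 × 0.2 = 8.8
  Problem sets 89 × 0.44 = 39.16
  Reflections 75 × 0.11 = 8.25
  Oral exam 70 × 0.08 = 5.6
  Lab reports 44 × 0.05 = 2.2
  Studio work 93 × 0.05 = 4.65
Sum = 71.81
Because the Term paper minimum was not met, the result is Fail.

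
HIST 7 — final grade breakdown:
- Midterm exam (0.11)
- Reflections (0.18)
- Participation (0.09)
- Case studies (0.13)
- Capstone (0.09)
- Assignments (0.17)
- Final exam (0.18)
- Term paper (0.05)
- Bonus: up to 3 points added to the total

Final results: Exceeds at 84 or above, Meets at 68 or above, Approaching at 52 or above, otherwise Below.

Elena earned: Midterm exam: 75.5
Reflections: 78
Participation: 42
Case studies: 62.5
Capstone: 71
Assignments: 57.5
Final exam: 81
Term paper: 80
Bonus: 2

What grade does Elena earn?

Meets

Weighted total:
  Midterm exam 75.5 × 0.11 = 8.305
  Reflections 78 × 0.18 = 14.04
  Participation 42 × 0.09 = 3.78
  Case studies 62.5 × 0.13 = 8.125
  Capstone 71 × 0.09 = 6.39
  Assignments 57.5 × 0.17 = 9.775
  Final exam 81 × 0.18 = 14.58
  Term paper 80 × 0.05 = 4
Sum = 68.995
Bonus: 68.995 + 2 = 70.995
70.995 is ≥ 68 and < 84 → Meets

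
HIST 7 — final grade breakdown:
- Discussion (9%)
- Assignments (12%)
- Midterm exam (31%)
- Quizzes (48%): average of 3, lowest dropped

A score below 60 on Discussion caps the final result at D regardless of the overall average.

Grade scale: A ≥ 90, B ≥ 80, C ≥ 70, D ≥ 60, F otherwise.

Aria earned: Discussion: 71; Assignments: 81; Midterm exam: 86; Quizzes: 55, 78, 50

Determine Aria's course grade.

C

Quizzes: drop 50 → average of remaining 2 = 133/2 = 66.5
Discussion score 71 ≥ 60: minimum met.
Weighted total:
  Discussion 71 × 0.09 = 6.39
  Assignments 81 × 0.12 = 9.72
  Midterm exam 86 × 0.31 = 26.66
  Quizzes 66.5 × 0.48 = 31.92
Sum = 74.69
74.69 is ≥ 70 and < 80 → C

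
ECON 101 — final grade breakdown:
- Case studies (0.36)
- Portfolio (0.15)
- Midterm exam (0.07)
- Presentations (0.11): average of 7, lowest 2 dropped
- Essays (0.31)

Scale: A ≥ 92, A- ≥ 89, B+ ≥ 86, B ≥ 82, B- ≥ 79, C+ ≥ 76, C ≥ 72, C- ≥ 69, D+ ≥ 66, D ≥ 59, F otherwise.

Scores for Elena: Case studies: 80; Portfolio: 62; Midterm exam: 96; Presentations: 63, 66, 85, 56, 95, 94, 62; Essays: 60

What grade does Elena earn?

C

Presentations: drop 56, 62 → average of remaining 5 = 403/5 = 80.6
Weighted total:
  Case studies 80 × 0.36 = 28.8
  Portfolio 62 × 0.15 = 9.3
  Midterm exam 96 × 0.07 = 6.72
  Presentations 80.6 × 0.11 = 8.866
  Essays 60 × 0.31 = 18.6
Sum = 72.286
72.286 is ≥ 72 and < 76 → C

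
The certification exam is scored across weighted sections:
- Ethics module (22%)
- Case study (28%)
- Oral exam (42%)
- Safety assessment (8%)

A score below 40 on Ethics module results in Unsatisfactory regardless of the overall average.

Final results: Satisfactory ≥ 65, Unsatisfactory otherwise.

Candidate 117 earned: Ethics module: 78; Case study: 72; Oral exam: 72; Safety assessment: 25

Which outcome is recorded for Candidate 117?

Satisfactory

Ethics module score 78 ≥ 40: minimum met.
Weighted total:
  Ethics module 78 × 0.22 = 17.16
  Case study 72 × 0.28 = 20.16
  Oral exam 72 × 0.42 = 30.24
  Safety assessment 25 × 0.08 = 2
Sum = 69.56
69.56 ≥ 65 → Satisfactory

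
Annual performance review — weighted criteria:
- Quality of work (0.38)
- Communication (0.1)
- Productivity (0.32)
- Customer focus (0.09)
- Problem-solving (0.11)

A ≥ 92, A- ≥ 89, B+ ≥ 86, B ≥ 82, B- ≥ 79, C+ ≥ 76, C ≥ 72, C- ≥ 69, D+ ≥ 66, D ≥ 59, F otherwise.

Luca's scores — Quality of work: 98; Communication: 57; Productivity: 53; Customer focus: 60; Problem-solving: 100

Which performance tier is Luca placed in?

C+

Weighted total:
  Quality of work 98 × 0.38 = 37.24
  Communication 57 × 0.1 = 5.7
  Productivity 53 × 0.32 = 16.96
  Customer focus 60 × 0.09 = 5.4
  Problem-solving 100 × 0.11 = 11
Sum = 76.3
76.3 is ≥ 76 and < 79 → C+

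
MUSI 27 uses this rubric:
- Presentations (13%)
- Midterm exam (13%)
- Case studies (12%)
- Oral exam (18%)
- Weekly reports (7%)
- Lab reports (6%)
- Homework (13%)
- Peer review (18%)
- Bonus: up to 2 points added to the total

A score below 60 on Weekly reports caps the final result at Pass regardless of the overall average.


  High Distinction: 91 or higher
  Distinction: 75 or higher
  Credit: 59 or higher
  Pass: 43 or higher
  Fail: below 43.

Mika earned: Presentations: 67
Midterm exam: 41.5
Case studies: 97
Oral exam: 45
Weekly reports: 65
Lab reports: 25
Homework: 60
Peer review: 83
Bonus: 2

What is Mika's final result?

Weekly reports score 65 ≥ 60: minimum met.
Weighted total:
  Presentations 67 × 0.13 = 8.71
  Midterm exam 41.5 × 0.13 = 5.395
  Case studies 97 × 0.12 = 11.64
  Oral exam 45 × 0.18 = 8.1
  Weekly reports 65 × 0.07 = 4.55
  Lab reports 25 × 0.06 = 1.5
  Homework 60 × 0.13 = 7.8
  Peer review 83 × 0.18 = 14.94
Sum = 62.635
Bonus: 62.635 + 2 = 64.635
64.635 is ≥ 59 and < 75 → Credit

Credit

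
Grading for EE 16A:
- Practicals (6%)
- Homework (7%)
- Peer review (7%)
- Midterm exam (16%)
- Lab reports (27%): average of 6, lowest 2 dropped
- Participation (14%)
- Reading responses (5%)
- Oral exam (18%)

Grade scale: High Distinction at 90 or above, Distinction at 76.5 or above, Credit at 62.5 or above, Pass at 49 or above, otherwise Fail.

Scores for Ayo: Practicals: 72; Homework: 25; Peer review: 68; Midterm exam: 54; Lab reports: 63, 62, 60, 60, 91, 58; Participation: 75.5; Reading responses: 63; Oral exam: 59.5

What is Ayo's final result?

Credit

Lab reports: drop 58, 60 → average of remaining 4 = 276/4 = 69
Weighted total:
  Practicals 72 × 0.06 = 4.32
  Homework 25 × 0.07 = 1.75
  Peer review 68 × 0.07 = 4.76
  Midterm exam 54 × 0.16 = 8.64
  Lab reports 69 × 0.27 = 18.63
  Participation 75.5 × 0.14 = 10.57
  Reading responses 63 × 0.05 = 3.15
  Oral exam 59.5 × 0.18 = 10.71
Sum = 62.53
62.53 is ≥ 62.5 and < 76.5 → Credit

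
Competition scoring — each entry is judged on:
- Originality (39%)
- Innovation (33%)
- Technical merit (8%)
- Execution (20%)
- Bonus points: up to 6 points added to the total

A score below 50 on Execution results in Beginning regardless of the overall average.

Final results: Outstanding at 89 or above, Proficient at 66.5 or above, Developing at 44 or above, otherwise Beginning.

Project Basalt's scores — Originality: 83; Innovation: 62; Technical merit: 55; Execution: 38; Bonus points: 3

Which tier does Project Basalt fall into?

Execution score 38 < 50: minimum not met.
Weighted total:
  Originality 83 × 0.39 = 32.37
  Innovation 62 × 0.33 = 20.46
  Technical merit 55 × 0.08 = 4.4
  Execution 38 × 0.2 = 7.6
Sum = 64.83
Bonus points: 64.83 + 3 = 67.83
Because the Execution minimum was not met, the result is Beginning.

Beginning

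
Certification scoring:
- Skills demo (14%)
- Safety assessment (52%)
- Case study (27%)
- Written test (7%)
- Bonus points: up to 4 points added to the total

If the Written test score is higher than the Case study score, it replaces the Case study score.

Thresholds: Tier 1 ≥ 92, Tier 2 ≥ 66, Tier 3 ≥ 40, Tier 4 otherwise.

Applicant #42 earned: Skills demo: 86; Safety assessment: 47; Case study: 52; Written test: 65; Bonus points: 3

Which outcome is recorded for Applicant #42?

Tier 3

Written test (65) > Case study (52), so Case study counts as 65.
Weighted total:
  Skills demo 86 × 0.14 = 12.04
  Safety assessment 47 × 0.52 = 24.44
  Case study 65 × 0.27 = 17.55
  Written test 65 × 0.07 = 4.55
Sum = 58.58
Bonus points: 58.58 + 3 = 61.58
61.58 is ≥ 40 and < 66 → Tier 3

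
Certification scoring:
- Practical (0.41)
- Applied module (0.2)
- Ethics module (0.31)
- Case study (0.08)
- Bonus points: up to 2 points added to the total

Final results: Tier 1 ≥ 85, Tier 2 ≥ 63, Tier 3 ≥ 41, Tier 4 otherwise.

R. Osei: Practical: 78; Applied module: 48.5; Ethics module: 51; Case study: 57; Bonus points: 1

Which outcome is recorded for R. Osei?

Weighted total:
  Practical 78 × 0.41 = 31.98
  Applied module 48.5 × 0.2 = 9.7
  Ethics module 51 × 0.31 = 15.81
  Case study 57 × 0.08 = 4.56
Sum = 62.05
Bonus points: 62.05 + 1 = 63.05
63.05 is ≥ 63 and < 85 → Tier 2

Tier 2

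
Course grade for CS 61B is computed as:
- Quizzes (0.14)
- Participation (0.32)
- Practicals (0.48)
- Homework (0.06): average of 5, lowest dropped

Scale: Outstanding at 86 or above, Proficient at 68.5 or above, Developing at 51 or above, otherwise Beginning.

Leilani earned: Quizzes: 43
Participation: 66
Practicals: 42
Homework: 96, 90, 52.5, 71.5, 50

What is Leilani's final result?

Homework: drop 50 → average of remaining 4 = 310/4 = 77.5
Weighted total:
  Quizzes 43 × 0.14 = 6.02
  Participation 66 × 0.32 = 21.12
  Practicals 42 × 0.48 = 20.16
  Homework 77.5 × 0.06 = 4.65
Sum = 51.95
51.95 is ≥ 51 and < 68.5 → Developing

Developing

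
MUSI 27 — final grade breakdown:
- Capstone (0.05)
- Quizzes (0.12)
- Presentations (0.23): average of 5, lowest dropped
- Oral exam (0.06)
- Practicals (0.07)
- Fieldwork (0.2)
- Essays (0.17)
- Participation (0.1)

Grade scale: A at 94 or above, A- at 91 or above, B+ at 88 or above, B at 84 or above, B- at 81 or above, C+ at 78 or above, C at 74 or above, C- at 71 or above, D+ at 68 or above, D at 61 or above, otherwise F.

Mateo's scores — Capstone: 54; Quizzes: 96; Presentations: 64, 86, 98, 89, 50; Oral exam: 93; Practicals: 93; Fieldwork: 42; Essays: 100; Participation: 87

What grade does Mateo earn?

Presentations: drop 50 → average of remaining 4 = 337/4 = 84.25
Weighted total:
  Capstone 54 × 0.05 = 2.7
  Quizzes 96 × 0.12 = 11.52
  Presentations 84.25 × 0.23 = 19.3775
  Oral exam 93 × 0.06 = 5.58
  Practicals 93 × 0.07 = 6.51
  Fieldwork 42 × 0.2 = 8.4
  Essays 100 × 0.17 = 17
  Participation 87 × 0.1 = 8.7
Sum = 79.7875
79.7875 is ≥ 78 and < 81 → C+

C+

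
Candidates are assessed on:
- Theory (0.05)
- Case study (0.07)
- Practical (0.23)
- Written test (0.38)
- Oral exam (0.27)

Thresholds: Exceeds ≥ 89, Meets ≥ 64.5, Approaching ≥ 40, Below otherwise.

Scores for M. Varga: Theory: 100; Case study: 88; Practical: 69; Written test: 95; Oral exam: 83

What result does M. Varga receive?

Weighted total:
  Theory 100 × 0.05 = 5
  Case study 88 × 0.07 = 6.16
  Practical 69 × 0.23 = 15.87
  Written test 95 × 0.38 = 36.1
  Oral exam 83 × 0.27 = 22.41
Sum = 85.54
85.54 is ≥ 64.5 and < 89 → Meets

Meets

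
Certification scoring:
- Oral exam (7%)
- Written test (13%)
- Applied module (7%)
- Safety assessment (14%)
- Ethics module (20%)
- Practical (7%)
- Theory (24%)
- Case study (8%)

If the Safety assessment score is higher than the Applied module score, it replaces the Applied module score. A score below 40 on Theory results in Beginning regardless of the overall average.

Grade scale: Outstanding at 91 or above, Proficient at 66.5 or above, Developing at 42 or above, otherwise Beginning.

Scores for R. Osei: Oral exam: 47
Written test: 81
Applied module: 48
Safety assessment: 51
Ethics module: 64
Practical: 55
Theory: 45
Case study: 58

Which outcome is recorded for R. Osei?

Safety assessment (51) > Applied module (48), so Applied module counts as 51.
Theory score 45 ≥ 40: minimum met.
Weighted total:
  Oral exam 47 × 0.07 = 3.29
  Written test 81 × 0.13 = 10.53
  Applied module 51 × 0.07 = 3.57
  Safety assessment 51 × 0.14 = 7.14
  Ethics module 64 × 0.2 = 12.8
  Practical 55 × 0.07 = 3.85
  Theory 45 × 0.24 = 10.8
  Case study 58 × 0.08 = 4.64
Sum = 56.62
56.62 is ≥ 42 and < 66.5 → Developing

Developing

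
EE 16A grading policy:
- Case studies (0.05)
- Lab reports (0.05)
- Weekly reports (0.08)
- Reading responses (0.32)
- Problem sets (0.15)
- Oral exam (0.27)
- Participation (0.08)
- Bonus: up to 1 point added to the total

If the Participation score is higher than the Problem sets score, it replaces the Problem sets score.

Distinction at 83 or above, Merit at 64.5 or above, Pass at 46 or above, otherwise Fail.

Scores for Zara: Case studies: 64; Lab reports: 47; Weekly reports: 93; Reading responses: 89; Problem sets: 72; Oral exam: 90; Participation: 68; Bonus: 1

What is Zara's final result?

Distinction

Participation (68) ≤ Problem sets (72), so Problem sets stays at 72.
Weighted total:
  Case studies 64 × 0.05 = 3.2
  Lab reports 47 × 0.05 = 2.35
  Weekly reports 93 × 0.08 = 7.44
  Reading responses 89 × 0.32 = 28.48
  Problem sets 72 × 0.15 = 10.8
  Oral exam 90 × 0.27 = 24.3
  Participation 68 × 0.08 = 5.44
Sum = 82.01
Bonus: 82.01 + 1 = 83.01
83.01 ≥ 83 → Distinction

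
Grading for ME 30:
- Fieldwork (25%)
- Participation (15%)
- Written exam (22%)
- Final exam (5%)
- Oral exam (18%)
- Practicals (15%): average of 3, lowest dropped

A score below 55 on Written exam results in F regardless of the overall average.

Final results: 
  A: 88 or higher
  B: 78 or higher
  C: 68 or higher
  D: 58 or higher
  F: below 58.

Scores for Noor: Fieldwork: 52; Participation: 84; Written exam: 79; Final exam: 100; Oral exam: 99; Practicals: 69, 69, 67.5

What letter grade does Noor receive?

C

Practicals: drop 67.5 → average of remaining 2 = 138/2 = 69
Written exam score 79 ≥ 55: minimum met.
Weighted total:
  Fieldwork 52 × 0.25 = 13
  Participation 84 × 0.15 = 12.6
  Written exam 79 × 0.22 = 17.38
  Final exam 100 × 0.05 = 5
  Oral exam 99 × 0.18 = 17.82
  Practicals 69 × 0.15 = 10.35
Sum = 76.15
76.15 is ≥ 68 and < 78 → C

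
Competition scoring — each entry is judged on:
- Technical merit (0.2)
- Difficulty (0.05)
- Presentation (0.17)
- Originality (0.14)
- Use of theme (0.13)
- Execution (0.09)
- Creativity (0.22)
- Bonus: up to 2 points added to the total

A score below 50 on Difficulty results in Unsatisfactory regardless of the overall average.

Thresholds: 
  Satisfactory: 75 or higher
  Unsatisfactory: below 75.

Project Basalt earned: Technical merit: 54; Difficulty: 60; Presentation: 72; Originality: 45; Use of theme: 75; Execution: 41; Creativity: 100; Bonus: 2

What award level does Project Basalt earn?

Unsatisfactory

Difficulty score 60 ≥ 50: minimum met.
Weighted total:
  Technical merit 54 × 0.2 = 10.8
  Difficulty 60 × 0.05 = 3
  Presentation 72 × 0.17 = 12.24
  Originality 45 × 0.14 = 6.3
  Use of theme 75 × 0.13 = 9.75
  Execution 41 × 0.09 = 3.69
  Creativity 100 × 0.22 = 22
Sum = 67.78
Bonus: 67.78 + 2 = 69.78
69.78 < 75 → Unsatisfactory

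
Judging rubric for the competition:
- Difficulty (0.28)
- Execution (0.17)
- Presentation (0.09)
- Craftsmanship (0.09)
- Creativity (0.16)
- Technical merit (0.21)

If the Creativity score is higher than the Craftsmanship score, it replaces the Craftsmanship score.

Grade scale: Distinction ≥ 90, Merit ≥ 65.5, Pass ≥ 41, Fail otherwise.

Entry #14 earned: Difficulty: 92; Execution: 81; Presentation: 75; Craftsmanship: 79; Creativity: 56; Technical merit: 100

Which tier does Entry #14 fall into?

Merit

Creativity (56) ≤ Craftsmanship (79), so Craftsmanship stays at 79.
Weighted total:
  Difficulty 92 × 0.28 = 25.76
  Execution 81 × 0.17 = 13.77
  Presentation 75 × 0.09 = 6.75
  Craftsmanship 79 × 0.09 = 7.11
  Creativity 56 × 0.16 = 8.96
  Technical merit 100 × 0.21 = 21
Sum = 83.35
83.35 is ≥ 65.5 and < 90 → Merit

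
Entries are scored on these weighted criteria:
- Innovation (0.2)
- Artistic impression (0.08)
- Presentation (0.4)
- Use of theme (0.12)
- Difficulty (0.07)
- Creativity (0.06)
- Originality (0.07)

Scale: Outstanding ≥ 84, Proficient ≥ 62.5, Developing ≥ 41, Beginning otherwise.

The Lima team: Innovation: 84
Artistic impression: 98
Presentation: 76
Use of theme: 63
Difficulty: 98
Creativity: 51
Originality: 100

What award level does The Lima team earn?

Weighted total:
  Innovation 84 × 0.2 = 16.8
  Artistic impression 98 × 0.08 = 7.84
  Presentation 76 × 0.4 = 30.4
  Use of theme 63 × 0.12 = 7.56
  Difficulty 98 × 0.07 = 6.86
  Creativity 51 × 0.06 = 3.06
  Originality 100 × 0.07 = 7
Sum = 79.52
79.52 is ≥ 62.5 and < 84 → Proficient

Proficient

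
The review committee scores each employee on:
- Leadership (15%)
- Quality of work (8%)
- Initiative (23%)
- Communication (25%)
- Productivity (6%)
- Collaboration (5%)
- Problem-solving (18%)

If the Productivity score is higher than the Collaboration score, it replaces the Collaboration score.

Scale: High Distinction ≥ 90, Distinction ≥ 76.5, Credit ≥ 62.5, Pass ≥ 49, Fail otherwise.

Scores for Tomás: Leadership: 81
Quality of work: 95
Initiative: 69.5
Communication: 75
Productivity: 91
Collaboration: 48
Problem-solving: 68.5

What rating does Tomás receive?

Distinction

Productivity (91) > Collaboration (48), so Collaboration counts as 91.
Weighted total:
  Leadership 81 × 0.15 = 12.15
  Quality of work 95 × 0.08 = 7.6
  Initiative 69.5 × 0.23 = 15.985
  Communication 75 × 0.25 = 18.75
  Productivity 91 × 0.06 = 5.46
  Collaboration 91 × 0.05 = 4.55
  Problem-solving 68.5 × 0.18 = 12.33
Sum = 76.825
76.825 is ≥ 76.5 and < 90 → Distinction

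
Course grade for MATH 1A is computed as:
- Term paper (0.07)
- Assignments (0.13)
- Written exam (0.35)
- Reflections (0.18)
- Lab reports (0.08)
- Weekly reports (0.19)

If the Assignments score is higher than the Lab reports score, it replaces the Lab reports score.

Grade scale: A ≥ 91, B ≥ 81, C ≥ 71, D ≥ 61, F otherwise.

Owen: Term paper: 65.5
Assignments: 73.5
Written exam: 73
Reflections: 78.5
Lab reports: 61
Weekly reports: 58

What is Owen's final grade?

Assignments (73.5) > Lab reports (61), so Lab reports counts as 73.5.
Weighted total:
  Term paper 65.5 × 0.07 = 4.585
  Assignments 73.5 × 0.13 = 9.555
  Written exam 73 × 0.35 = 25.55
  Reflections 78.5 × 0.18 = 14.13
  Lab reports 73.5 × 0.08 = 5.88
  Weekly reports 58 × 0.19 = 11.02
Sum = 70.72
70.72 is ≥ 61 and < 71 → D

D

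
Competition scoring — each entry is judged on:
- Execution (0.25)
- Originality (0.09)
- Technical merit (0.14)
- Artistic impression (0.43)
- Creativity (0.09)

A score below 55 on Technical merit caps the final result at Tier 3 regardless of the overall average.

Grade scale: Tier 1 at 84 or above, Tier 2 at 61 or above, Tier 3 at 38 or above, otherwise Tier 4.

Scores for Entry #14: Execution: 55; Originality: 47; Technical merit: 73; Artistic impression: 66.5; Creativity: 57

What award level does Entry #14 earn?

Technical merit score 73 ≥ 55: minimum met.
Weighted total:
  Execution 55 × 0.25 = 13.75
  Originality 47 × 0.09 = 4.23
  Technical merit 73 × 0.14 = 10.22
  Artistic impression 66.5 × 0.43 = 28.595
  Creativity 57 × 0.09 = 5.13
Sum = 61.925
61.925 is ≥ 61 and < 84 → Tier 2

Tier 2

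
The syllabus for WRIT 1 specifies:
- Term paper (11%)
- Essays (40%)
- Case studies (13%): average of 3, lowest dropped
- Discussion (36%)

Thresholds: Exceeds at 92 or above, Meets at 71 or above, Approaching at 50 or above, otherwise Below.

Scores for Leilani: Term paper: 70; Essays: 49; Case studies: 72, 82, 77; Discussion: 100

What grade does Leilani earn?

Meets

Case studies: drop 72 → average of remaining 2 = 159/2 = 79.5
Weighted total:
  Term paper 70 × 0.11 = 7.7
  Essays 49 × 0.4 = 19.6
  Case studies 79.5 × 0.13 = 10.335
  Discussion 100 × 0.36 = 36
Sum = 73.635
73.635 is ≥ 71 and < 92 → Meets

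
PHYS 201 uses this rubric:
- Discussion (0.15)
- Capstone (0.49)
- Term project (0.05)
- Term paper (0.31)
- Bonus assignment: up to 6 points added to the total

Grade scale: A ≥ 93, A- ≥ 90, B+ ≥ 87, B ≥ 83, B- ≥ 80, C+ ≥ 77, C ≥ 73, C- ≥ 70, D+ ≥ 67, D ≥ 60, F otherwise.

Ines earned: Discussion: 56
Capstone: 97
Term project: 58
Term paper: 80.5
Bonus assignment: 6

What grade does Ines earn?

Weighted total:
  Discussion 56 × 0.15 = 8.4
  Capstone 97 × 0.49 = 47.53
  Term project 58 × 0.05 = 2.9
  Term paper 80.5 × 0.31 = 24.955
Sum = 83.785
Bonus assignment: 83.785 + 6 = 89.785
89.785 is ≥ 87 and < 90 → B+

B+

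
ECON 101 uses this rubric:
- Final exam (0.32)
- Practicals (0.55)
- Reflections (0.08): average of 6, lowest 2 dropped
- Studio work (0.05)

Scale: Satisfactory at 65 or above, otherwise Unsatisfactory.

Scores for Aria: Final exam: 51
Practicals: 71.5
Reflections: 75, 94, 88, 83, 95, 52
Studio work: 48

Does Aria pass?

Reflections: drop 52, 75 → average of remaining 4 = 360/4 = 90
Weighted total:
  Final exam 51 × 0.32 = 16.32
  Practicals 71.5 × 0.55 = 39.325
  Reflections 90 × 0.08 = 7.2
  Studio work 48 × 0.05 = 2.4
Sum = 65.245
65.245 ≥ 65 → Satisfactory

Satisfactory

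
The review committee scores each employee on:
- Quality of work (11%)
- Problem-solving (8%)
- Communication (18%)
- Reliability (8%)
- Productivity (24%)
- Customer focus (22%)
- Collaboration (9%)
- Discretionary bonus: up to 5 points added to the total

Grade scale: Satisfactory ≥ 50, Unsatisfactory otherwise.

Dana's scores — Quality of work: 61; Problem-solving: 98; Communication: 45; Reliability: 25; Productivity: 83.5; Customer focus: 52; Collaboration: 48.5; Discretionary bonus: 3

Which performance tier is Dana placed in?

Satisfactory

Weighted total:
  Quality of work 61 × 0.11 = 6.71
  Problem-solving 98 × 0.08 = 7.84
  Communication 45 × 0.18 = 8.1
  Reliability 25 × 0.08 = 2
  Productivity 83.5 × 0.24 = 20.04
  Customer focus 52 × 0.22 = 11.44
  Collaboration 48.5 × 0.09 = 4.365
Sum = 60.495
Discretionary bonus: 60.495 + 3 = 63.495
63.495 ≥ 50 → Satisfactory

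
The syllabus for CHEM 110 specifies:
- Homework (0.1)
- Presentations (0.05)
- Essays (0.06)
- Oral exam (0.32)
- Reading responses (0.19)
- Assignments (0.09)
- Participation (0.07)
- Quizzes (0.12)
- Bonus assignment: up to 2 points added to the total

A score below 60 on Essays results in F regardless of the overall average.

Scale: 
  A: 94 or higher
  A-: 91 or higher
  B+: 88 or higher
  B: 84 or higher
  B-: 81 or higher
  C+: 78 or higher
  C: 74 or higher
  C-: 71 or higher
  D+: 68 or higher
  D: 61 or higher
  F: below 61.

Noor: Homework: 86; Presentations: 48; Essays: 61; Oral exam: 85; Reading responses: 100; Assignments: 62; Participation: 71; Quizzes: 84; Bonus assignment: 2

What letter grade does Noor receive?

B-

Essays score 61 ≥ 60: minimum met.
Weighted total:
  Homework 86 × 0.1 = 8.6
  Presentations 48 × 0.05 = 2.4
  Essays 61 × 0.06 = 3.66
  Oral exam 85 × 0.32 = 27.2
  Reading responses 100 × 0.19 = 19
  Assignments 62 × 0.09 = 5.58
  Participation 71 × 0.07 = 4.97
  Quizzes 84 × 0.12 = 10.08
Sum = 81.49
Bonus assignment: 81.49 + 2 = 83.49
83.49 is ≥ 81 and < 84 → B-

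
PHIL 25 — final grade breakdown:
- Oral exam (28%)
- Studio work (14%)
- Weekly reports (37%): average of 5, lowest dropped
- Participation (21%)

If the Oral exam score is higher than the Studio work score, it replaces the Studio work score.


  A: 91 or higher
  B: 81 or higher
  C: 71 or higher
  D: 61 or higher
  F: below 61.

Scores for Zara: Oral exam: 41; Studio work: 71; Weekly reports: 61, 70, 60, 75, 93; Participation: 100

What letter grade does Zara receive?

D

Weekly reports: drop 60 → average of remaining 4 = 299/4 = 74.75
Oral exam (41) ≤ Studio work (71), so Studio work stays at 71.
Weighted total:
  Oral exam 41 × 0.28 = 11.48
  Studio work 71 × 0.14 = 9.94
  Weekly reports 74.75 × 0.37 = 27.6575
  Participation 100 × 0.21 = 21
Sum = 70.0775
70.0775 is ≥ 61 and < 71 → D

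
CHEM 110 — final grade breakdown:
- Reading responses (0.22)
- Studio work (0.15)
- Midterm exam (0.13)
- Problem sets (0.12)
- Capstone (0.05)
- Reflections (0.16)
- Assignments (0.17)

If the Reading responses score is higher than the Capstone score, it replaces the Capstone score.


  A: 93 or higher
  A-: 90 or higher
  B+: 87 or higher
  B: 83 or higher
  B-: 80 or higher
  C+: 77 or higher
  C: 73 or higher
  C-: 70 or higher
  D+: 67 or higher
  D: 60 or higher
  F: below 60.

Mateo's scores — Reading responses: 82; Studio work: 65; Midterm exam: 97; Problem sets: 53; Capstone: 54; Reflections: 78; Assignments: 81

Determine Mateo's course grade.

Reading responses (82) > Capstone (54), so Capstone counts as 82.
Weighted total:
  Reading responses 82 × 0.22 = 18.04
  Studio work 65 × 0.15 = 9.75
  Midterm exam 97 × 0.13 = 12.61
  Problem sets 53 × 0.12 = 6.36
  Capstone 82 × 0.05 = 4.1
  Reflections 78 × 0.16 = 12.48
  Assignments 81 × 0.17 = 13.77
Sum = 77.11
77.11 is ≥ 77 and < 80 → C+

C+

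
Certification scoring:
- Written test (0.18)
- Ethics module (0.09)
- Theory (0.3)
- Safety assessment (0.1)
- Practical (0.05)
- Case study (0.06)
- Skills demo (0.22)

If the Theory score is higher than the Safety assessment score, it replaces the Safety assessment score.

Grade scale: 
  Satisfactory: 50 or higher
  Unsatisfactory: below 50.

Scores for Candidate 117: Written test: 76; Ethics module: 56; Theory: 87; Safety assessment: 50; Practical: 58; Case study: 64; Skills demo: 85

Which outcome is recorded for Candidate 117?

Theory (87) > Safety assessment (50), so Safety assessment counts as 87.
Weighted total:
  Written test 76 × 0.18 = 13.68
  Ethics module 56 × 0.09 = 5.04
  Theory 87 × 0.3 = 26.1
  Safety assessment 87 × 0.1 = 8.7
  Practical 58 × 0.05 = 2.9
  Case study 64 × 0.06 = 3.84
  Skills demo 85 × 0.22 = 18.7
Sum = 78.96
78.96 ≥ 50 → Satisfactory

Satisfactory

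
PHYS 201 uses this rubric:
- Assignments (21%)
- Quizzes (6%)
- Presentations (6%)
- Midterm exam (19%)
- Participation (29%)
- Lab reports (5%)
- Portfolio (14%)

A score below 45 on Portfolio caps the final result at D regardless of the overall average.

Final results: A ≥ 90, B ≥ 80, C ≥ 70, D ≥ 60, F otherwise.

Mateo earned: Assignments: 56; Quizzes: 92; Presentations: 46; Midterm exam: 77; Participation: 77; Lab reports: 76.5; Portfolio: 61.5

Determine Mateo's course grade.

D

Portfolio score 61.5 ≥ 45: minimum met.
Weighted total:
  Assignments 56 × 0.21 = 11.76
  Quizzes 92 × 0.06 = 5.52
  Presentations 46 × 0.06 = 2.76
  Midterm exam 77 × 0.19 = 14.63
  Participation 77 × 0.29 = 22.33
  Lab reports 76.5 × 0.05 = 3.825
  Portfolio 61.5 × 0.14 = 8.61
Sum = 69.435
69.435 is ≥ 60 and < 70 → D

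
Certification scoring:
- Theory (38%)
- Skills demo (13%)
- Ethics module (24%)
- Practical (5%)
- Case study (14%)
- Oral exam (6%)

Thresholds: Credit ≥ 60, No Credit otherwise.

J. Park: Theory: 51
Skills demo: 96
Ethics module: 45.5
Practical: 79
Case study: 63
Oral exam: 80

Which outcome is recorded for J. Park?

Weighted total:
  Theory 51 × 0.38 = 19.38
  Skills demo 96 × 0.13 = 12.48
  Ethics module 45.5 × 0.24 = 10.92
  Practical 79 × 0.05 = 3.95
  Case study 63 × 0.14 = 8.82
  Oral exam 80 × 0.06 = 4.8
Sum = 60.35
60.35 ≥ 60 → Credit

Credit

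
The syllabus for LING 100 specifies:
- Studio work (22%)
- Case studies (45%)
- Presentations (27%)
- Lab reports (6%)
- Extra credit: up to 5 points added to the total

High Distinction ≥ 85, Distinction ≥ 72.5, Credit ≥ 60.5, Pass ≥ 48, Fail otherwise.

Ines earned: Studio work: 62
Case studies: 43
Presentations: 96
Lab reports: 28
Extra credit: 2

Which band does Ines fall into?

Credit

Weighted total:
  Studio work 62 × 0.22 = 13.64
  Case studies 43 × 0.45 = 19.35
  Presentations 96 × 0.27 = 25.92
  Lab reports 28 × 0.06 = 1.68
Sum = 60.59
Extra credit: 60.59 + 2 = 62.59
62.59 is ≥ 60.5 and < 72.5 → Credit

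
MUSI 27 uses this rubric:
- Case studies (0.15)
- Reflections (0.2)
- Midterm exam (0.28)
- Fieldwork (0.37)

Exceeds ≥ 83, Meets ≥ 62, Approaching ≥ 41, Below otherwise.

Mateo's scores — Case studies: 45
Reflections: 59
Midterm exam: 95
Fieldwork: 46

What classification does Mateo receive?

Weighted total:
  Case studies 45 × 0.15 = 6.75
  Reflections 59 × 0.2 = 11.8
  Midterm exam 95 × 0.28 = 26.6
  Fieldwork 46 × 0.37 = 17.02
Sum = 62.17
62.17 is ≥ 62 and < 83 → Meets

Meets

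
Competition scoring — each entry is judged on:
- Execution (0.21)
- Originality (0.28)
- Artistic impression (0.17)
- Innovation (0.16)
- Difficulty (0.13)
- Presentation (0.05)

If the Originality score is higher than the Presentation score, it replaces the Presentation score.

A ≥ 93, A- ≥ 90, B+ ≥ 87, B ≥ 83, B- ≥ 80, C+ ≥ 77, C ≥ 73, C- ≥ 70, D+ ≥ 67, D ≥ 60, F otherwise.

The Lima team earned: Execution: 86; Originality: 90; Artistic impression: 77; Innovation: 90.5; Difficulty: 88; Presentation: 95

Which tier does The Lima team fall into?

Originality (90) ≤ Presentation (95), so Presentation stays at 95.
Weighted total:
  Execution 86 × 0.21 = 18.06
  Originality 90 × 0.28 = 25.2
  Artistic impression 77 × 0.17 = 13.09
  Innovation 90.5 × 0.16 = 14.48
  Difficulty 88 × 0.13 = 11.44
  Presentation 95 × 0.05 = 4.75
Sum = 87.02
87.02 is ≥ 87 and < 90 → B+

B+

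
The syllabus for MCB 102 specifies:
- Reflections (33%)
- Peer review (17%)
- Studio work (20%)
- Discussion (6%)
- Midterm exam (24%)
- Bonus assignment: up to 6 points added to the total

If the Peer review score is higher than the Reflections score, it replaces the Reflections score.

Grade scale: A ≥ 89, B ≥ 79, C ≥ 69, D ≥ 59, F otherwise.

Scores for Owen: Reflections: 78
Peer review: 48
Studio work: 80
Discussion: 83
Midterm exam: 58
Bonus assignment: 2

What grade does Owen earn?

C

Peer review (48) ≤ Reflections (78), so Reflections stays at 78.
Weighted total:
  Reflections 78 × 0.33 = 25.74
  Peer review 48 × 0.17 = 8.16
  Studio work 80 × 0.2 = 16
  Discussion 83 × 0.06 = 4.98
  Midterm exam 58 × 0.24 = 13.92
Sum = 68.8
Bonus assignment: 68.8 + 2 = 70.8
70.8 is ≥ 69 and < 79 → C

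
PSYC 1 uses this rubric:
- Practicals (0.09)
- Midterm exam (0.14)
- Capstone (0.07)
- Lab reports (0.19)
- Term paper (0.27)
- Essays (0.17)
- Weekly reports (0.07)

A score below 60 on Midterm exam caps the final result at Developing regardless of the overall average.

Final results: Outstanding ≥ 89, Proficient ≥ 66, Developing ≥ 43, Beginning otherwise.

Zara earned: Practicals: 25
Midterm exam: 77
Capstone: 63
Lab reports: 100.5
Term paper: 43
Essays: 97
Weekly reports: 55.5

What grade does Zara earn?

Proficient

Midterm exam score 77 ≥ 60: minimum met.
Weighted total:
  Practicals 25 × 0.09 = 2.25
  Midterm exam 77 × 0.14 = 10.78
  Capstone 63 × 0.07 = 4.41
  Lab reports 100.5 × 0.19 = 19.095
  Term paper 43 × 0.27 = 11.61
  Essays 97 × 0.17 = 16.49
  Weekly reports 55.5 × 0.07 = 3.885
Sum = 68.52
68.52 is ≥ 66 and < 89 → Proficient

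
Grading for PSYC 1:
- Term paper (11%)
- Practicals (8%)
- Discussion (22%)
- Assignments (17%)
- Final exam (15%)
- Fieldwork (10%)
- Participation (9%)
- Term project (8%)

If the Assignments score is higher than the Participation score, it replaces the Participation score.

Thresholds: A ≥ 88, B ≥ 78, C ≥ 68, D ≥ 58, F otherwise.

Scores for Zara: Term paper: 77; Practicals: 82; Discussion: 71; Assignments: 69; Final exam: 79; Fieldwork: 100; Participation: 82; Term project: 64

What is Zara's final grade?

C

Assignments (69) ≤ Participation (82), so Participation stays at 82.
Weighted total:
  Term paper 77 × 0.11 = 8.47
  Practicals 82 × 0.08 = 6.56
  Discussion 71 × 0.22 = 15.62
  Assignments 69 × 0.17 = 11.73
  Final exam 79 × 0.15 = 11.85
  Fieldwork 100 × 0.1 = 10
  Participation 82 × 0.09 = 7.38
  Term project 64 × 0.08 = 5.12
Sum = 76.73
76.73 is ≥ 68 and < 78 → C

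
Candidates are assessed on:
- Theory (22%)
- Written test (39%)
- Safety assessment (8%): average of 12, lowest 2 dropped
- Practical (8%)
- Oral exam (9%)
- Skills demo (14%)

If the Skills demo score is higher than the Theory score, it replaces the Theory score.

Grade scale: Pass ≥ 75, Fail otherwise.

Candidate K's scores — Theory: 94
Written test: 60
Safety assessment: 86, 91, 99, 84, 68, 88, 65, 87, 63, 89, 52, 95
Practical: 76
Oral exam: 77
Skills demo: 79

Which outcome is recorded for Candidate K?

Fail

Safety assessment: drop 52, 63 → average of remaining 10 = 852/10 = 85.2
Skills demo (79) ≤ Theory (94), so Theory stays at 94.
Weighted total:
  Theory 94 × 0.22 = 20.68
  Written test 60 × 0.39 = 23.4
  Safety assessment 85.2 × 0.08 = 6.816
  Practical 76 × 0.08 = 6.08
  Oral exam 77 × 0.09 = 6.93
  Skills demo 79 × 0.14 = 11.06
Sum = 74.966
74.966 < 75 → Fail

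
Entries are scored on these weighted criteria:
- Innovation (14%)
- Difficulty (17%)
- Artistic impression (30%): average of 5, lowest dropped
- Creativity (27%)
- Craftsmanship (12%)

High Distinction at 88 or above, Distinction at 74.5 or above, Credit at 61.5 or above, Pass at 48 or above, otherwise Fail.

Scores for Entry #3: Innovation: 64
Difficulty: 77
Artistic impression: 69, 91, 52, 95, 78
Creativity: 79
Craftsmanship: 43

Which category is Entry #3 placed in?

Artistic impression: drop 52 → average of remaining 4 = 333/4 = 83.25
Weighted total:
  Innovation 64 × 0.14 = 8.96
  Difficulty 77 × 0.17 = 13.09
  Artistic impression 83.25 × 0.3 = 24.975
  Creativity 79 × 0.27 = 21.33
  Craftsmanship 43 × 0.12 = 5.16
Sum = 73.515
73.515 is ≥ 61.5 and < 74.5 → Credit

Credit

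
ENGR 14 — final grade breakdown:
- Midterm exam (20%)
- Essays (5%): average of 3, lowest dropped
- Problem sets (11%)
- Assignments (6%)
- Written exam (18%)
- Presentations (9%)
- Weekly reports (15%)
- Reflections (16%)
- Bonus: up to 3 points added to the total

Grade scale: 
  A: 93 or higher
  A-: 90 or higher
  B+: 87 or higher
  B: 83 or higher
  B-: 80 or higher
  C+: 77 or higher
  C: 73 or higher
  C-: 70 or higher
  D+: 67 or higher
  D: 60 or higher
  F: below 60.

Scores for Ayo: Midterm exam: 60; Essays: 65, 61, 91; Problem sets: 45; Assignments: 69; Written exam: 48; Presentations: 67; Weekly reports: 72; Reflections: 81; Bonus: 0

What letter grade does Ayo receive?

D

Essays: drop 61 → average of remaining 2 = 156/2 = 78
Weighted total:
  Midterm exam 60 × 0.2 = 12
  Essays 78 × 0.05 = 3.9
  Problem sets 45 × 0.11 = 4.95
  Assignments 69 × 0.06 = 4.14
  Written exam 48 × 0.18 = 8.64
  Presentations 67 × 0.09 = 6.03
  Weekly reports 72 × 0.15 = 10.8
  Reflections 81 × 0.16 = 12.96
Sum = 63.42
Bonus: 63.42 + 0 = 63.42
63.42 is ≥ 60 and < 67 → D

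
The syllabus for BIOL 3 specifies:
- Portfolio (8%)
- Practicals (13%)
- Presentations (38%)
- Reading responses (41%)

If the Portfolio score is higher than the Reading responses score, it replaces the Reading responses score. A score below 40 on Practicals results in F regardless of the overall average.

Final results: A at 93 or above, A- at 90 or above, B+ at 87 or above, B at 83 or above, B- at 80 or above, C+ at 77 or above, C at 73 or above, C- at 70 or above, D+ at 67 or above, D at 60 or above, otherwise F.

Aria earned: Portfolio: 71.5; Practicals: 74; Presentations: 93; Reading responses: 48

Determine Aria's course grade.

C+

Portfolio (71.5) > Reading responses (48), so Reading responses counts as 71.5.
Practicals score 74 ≥ 40: minimum met.
Weighted total:
  Portfolio 71.5 × 0.08 = 5.72
  Practicals 74 × 0.13 = 9.62
  Presentations 93 × 0.38 = 35.34
  Reading responses 71.5 × 0.41 = 29.315
Sum = 79.995
79.995 is ≥ 77 and < 80 → C+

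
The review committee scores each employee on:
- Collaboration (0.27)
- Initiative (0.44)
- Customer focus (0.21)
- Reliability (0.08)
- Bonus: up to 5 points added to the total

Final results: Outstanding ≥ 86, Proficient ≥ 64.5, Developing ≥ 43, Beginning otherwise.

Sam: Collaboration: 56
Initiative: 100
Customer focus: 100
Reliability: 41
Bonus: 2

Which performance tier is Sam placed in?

Proficient

Weighted total:
  Collaboration 56 × 0.27 = 15.12
  Initiative 100 × 0.44 = 44
  Customer focus 100 × 0.21 = 21
  Reliability 41 × 0.08 = 3.28
Sum = 83.4
Bonus: 83.4 + 2 = 85.4
85.4 is ≥ 64.5 and < 86 → Proficient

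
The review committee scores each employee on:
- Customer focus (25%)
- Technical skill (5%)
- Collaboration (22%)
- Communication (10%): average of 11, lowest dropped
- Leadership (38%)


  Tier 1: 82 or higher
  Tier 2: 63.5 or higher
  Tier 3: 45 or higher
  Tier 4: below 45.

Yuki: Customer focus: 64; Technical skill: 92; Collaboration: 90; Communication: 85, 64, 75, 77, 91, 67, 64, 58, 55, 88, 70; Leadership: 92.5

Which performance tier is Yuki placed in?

Tier 1

Communication: drop 55 → average of remaining 10 = 739/10 = 73.9
Weighted total:
  Customer focus 64 × 0.25 = 16
  Technical skill 92 × 0.05 = 4.6
  Collaboration 90 × 0.22 = 19.8
  Communication 73.9 × 0.1 = 7.39
  Leadership 92.5 × 0.38 = 35.15
Sum = 82.94
82.94 ≥ 82 → Tier 1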